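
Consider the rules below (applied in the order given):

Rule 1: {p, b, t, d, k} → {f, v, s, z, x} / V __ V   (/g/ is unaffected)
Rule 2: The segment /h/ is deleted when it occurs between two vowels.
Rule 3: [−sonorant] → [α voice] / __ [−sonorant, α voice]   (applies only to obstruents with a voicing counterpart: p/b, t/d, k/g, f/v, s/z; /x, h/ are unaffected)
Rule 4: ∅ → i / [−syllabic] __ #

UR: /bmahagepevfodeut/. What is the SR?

Rule 1 (intervocalic spirantization): /p/ is a stop between vowels /e/ and /e/, so it spirantizes to the fricative [f]. /d/ is a stop between vowels /o/ and /e/, so it spirantizes to the fricative [z]. /bmahagepevfodeut/ → bmahagefevfozeut.
Rule 2 (intervocalic h-deletion): /h/ occurs between vowels /a/ and /a/, so it deletes. /bmahagefevfozeut/ → bmaagefevfozeut.
Rule 3 (regressive voicing assimilation): /v/ precedes the voiceless obstruent /f/, so it devoices to [f] by assimilation. /bmaagefevfozeut/ → bmaagefeffozeut.
Rule 4 (final i-epenthesis): the form ends in the consonant /t/, so [i] is inserted word-finally. /bmaagefeffozeut/ → bmaagefeffozeuti.

bmaagefeffozeuti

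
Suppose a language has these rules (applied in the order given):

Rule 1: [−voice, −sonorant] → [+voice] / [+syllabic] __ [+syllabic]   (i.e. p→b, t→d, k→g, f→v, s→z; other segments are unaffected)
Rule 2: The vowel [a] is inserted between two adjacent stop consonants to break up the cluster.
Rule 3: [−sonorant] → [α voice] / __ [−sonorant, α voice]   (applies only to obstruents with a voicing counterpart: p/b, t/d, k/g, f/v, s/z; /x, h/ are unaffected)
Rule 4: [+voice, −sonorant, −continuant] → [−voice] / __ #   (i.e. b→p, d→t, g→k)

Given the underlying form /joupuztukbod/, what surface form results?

Rule 1 (intervocalic voicing): /p/ is a voiceless obstruent between vowels /u/ and /u/, so it voices to [b]. /joupuztukbod/ → joubuztukbod.
Rule 2 (stop-cluster a-epenthesis): /k/ and /b/ form a stop–stop cluster, so [a] is inserted between them. /joubuztukbod/ → joubuztukabod.
Rule 3 (regressive voicing assimilation): /z/ precedes the voiceless obstruent /t/, so it devoices to [s] by assimilation. /joubuztukabod/ → joubustukabod.
Rule 4 (final devoicing): /d/ is a voiced stop in word-final position, so it devoices to [t]. /joubustukabod/ → joubustukabot.

joubustukabot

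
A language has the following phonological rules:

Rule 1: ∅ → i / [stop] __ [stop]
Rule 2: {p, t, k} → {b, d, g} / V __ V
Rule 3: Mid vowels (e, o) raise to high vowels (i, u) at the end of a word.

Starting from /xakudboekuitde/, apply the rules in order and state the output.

Rule 1 (stop-cluster i-epenthesis): /d/ and /b/ form a stop–stop cluster, so [i] is inserted between them. /t/ and /d/ form a stop–stop cluster, so [i] is inserted between them. /xakudboekuitde/ → xakudiboekuitide.
Rule 2 (intervocalic voicing): /k/ is a voiceless stop between vowels /a/ and /u/, so it voices to [g]. /k/ is a voiceless stop between vowels /e/ and /u/, so it voices to [g]. /t/ is a voiceless stop between vowels /i/ and /i/, so it voices to [d]. /xakudiboekuitide/ → xagudiboeguidide.
Rule 3 (final vowel raising): /e/ is a mid vowel in word-final position, so it raises to [i]. /xagudiboeguidide/ → xagudiboeguididi.

xagudiboeguididi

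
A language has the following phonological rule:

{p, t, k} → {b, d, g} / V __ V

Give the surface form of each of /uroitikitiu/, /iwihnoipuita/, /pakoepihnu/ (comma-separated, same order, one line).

uroidigidiu, iwihnoibuida, pagoebihnu

/uroitikitiu/: /t/ is a voiceless stop between vowels /i/ and /i/, so it voices to [d]. /k/ is a voiceless stop between vowels /i/ and /i/, so it voices to [g]. /t/ is a voiceless stop between vowels /i/ and /i/, so it voices to [d]. → [uroidigidiu].
/iwihnoipuita/: /p/ is a voiceless stop between vowels /i/ and /u/, so it voices to [b]. /t/ is a voiceless stop between vowels /i/ and /a/, so it voices to [d]. → [iwihnoibuida].
/pakoepihnu/: /k/ is a voiceless stop between vowels /a/ and /o/, so it voices to [g]. /p/ is a voiceless stop between vowels /e/ and /i/, so it voices to [b]. → [pagoebihnu].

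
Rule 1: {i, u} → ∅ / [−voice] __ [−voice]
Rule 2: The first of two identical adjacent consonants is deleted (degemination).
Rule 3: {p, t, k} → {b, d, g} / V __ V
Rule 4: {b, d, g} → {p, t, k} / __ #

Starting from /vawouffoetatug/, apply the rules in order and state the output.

Rule 1 (high vowel syncope): no segment meets the environment; /vawouffoetatug/ is unchanged.
Rule 2 (degemination): /ff/ is a geminate; the first /f/ deletes. /vawouffoetatug/ → vawoufoetatug.
Rule 3 (intervocalic voicing): /t/ is a voiceless stop between vowels /e/ and /a/, so it voices to [d]. /t/ is a voiceless stop between vowels /a/ and /u/, so it voices to [d]. /vawoufoetatug/ → vawoufoedadug.
Rule 4 (final devoicing): /g/ is a voiced stop in word-final position, so it devoices to [k]. /vawoufoedadug/ → vawoufoedaduk.

vawoufoedaduk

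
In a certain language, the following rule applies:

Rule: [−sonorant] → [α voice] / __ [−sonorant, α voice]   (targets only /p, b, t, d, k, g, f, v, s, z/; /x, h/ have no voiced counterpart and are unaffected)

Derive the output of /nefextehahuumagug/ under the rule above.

No segment of /nefextehahuumagug/ meets the structural description of the rule, so the form surfaces unchanged.

nefextehahuumagug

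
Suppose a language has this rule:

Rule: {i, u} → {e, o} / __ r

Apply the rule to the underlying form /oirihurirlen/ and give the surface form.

oerihorerlen

/i/ is a high vowel immediately before /r/, so it lowers to [e].
/u/ is a high vowel immediately before /r/, so it lowers to [o].
/i/ is a high vowel immediately before /r/, so it lowers to [e].
Surface form: [oerihorerlen].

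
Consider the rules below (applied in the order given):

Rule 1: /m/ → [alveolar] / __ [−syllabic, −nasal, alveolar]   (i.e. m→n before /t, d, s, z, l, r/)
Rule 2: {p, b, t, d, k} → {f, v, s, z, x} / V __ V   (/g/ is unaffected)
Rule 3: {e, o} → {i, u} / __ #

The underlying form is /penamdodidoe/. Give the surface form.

penandozizoi

Rule 1 (nasal place assimilation): /m/ precedes the alveolar consonant /d/, so it assimilates in place to [n]. /penamdodidoe/ → penandodidoe.
Rule 2 (intervocalic spirantization): /d/ is a stop between vowels /o/ and /i/, so it spirantizes to the fricative [z]. /d/ is a stop between vowels /i/ and /o/, so it spirantizes to the fricative [z]. /penandodidoe/ → penandozizoe.
Rule 3 (final vowel raising): /e/ is a mid vowel in word-final position, so it raises to [i]. /penandozizoe/ → penandozizoi.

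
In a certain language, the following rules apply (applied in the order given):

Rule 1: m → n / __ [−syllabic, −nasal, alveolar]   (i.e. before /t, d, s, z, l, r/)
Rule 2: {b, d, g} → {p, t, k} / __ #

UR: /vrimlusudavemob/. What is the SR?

vrinlusudavemop

Rule 1 (nasal place assimilation): /m/ precedes the alveolar consonant /l/, so it assimilates in place to [n]. /vrimlusudavemob/ → vrinlusudavemob.
Rule 2 (final devoicing): /b/ is a voiced stop in word-final position, so it devoices to [p]. /vrinlusudavemob/ → vrinlusudavemop.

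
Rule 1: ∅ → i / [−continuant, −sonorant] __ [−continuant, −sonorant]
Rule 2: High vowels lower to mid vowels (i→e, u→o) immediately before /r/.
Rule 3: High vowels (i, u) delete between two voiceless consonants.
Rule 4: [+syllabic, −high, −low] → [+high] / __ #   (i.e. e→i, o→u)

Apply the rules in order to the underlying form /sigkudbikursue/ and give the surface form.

Rule 1 (stop-cluster i-epenthesis): /g/ and /k/ form a stop–stop cluster, so [i] is inserted between them. /d/ and /b/ form a stop–stop cluster, so [i] is inserted between them. /sigkudbikursue/ → sigikudibikursue.
Rule 2 (pre-rhotic lowering): /u/ is a high vowel immediately before /r/, so it lowers to [o]. /sigikudibikursue/ → sigikudibikorsue.
Rule 3 (high vowel syncope): no segment meets the environment; /sigikudibikorsue/ is unchanged.
Rule 4 (final vowel raising): /e/ is a mid vowel in word-final position, so it raises to [i]. /sigikudibikorsue/ → sigikudibikorsui.

sigikudibikorsui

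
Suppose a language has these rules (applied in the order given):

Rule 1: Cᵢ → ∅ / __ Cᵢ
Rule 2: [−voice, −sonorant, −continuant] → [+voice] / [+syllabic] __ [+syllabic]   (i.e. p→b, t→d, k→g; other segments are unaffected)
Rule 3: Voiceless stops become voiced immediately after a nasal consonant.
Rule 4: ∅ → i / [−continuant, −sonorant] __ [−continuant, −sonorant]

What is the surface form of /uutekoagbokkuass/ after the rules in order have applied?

uudegoagiboguas

Rule 1 (degemination): /kk/ is a geminate; the first /k/ deletes. /ss/ is a geminate; the first /s/ deletes. /uutekoagbokkuass/ → uutekoagbokuas.
Rule 2 (intervocalic voicing): /t/ is a voiceless stop between vowels /u/ and /e/, so it voices to [d]. /k/ is a voiceless stop between vowels /e/ and /o/, so it voices to [g]. /k/ is a voiceless stop between vowels /o/ and /u/, so it voices to [g]. /uutekoagbokuas/ → uudegoagboguas.
Rule 3 (post-nasal voicing): no segment meets the environment; /uudegoagboguas/ is unchanged.
Rule 4 (stop-cluster i-epenthesis): /g/ and /b/ form a stop–stop cluster, so [i] is inserted between them. /uudegoagboguas/ → uudegoagiboguas.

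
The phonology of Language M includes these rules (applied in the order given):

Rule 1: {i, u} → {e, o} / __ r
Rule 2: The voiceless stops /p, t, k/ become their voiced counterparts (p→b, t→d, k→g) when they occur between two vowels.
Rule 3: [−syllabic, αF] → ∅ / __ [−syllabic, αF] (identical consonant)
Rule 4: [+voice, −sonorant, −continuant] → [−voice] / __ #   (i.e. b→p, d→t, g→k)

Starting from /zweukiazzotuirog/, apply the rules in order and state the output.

zweugiazoduerok

Rule 1 (pre-rhotic lowering): /i/ is a high vowel immediately before /r/, so it lowers to [e]. /zweukiazzotuirog/ → zweukiazzotuerog.
Rule 2 (intervocalic voicing): /k/ is a voiceless stop between vowels /u/ and /i/, so it voices to [g]. /t/ is a voiceless stop between vowels /o/ and /u/, so it voices to [d]. /zweukiazzotuerog/ → zweugiazzoduerog.
Rule 3 (degemination): /zz/ is a geminate; the first /z/ deletes. /zweugiazzoduerog/ → zweugiazoduerog.
Rule 4 (final devoicing): /g/ is a voiced stop in word-final position, so it devoices to [k]. /zweugiazoduerog/ → zweugiazoduerok.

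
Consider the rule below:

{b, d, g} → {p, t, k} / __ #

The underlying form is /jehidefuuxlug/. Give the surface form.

/g/ is a voiced stop in word-final position, so it devoices to [k].
The other instance of /d/ does not occur in the required environment and remains unchanged.
Surface form: [jehidefuuxluk].

jehidefuuxluk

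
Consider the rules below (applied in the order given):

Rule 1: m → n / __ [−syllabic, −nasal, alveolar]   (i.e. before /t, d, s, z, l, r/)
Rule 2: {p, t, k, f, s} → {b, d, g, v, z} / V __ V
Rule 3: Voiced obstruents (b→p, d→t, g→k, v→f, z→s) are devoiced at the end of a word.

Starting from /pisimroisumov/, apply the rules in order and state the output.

pizinroizumof

Rule 1 (nasal place assimilation): /m/ precedes the alveolar consonant /r/, so it assimilates in place to [n]. /pisimroisumov/ → pisinroisumov.
Rule 2 (intervocalic voicing): /s/ is a voiceless obstruent between vowels /i/ and /i/, so it voices to [z]. /s/ is a voiceless obstruent between vowels /i/ and /u/, so it voices to [z]. /pisinroisumov/ → pizinroizumov.
Rule 3 (final devoicing): /v/ is a voiced obstruent in word-final position, so it devoices to [f]. /pizinroizumov/ → pizinroizumof.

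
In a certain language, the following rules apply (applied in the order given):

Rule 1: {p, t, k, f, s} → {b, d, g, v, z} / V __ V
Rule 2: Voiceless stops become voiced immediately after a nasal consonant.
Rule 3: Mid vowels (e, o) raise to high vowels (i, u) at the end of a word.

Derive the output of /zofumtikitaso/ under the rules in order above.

Rule 1 (intervocalic voicing): /f/ is a voiceless obstruent between vowels /o/ and /u/, so it voices to [v]. /k/ is a voiceless obstruent between vowels /i/ and /i/, so it voices to [g]. /t/ is a voiceless obstruent between vowels /i/ and /a/, so it voices to [d]. /s/ is a voiceless obstruent between vowels /a/ and /o/, so it voices to [z]. /zofumtikitaso/ → zovumtigidazo.
Rule 2 (post-nasal voicing): /t/ is a voiceless stop immediately after the nasal /m/, so it voices to [d]. /zovumtigidazo/ → zovumdigidazo.
Rule 3 (final vowel raising): /o/ is a mid vowel in word-final position, so it raises to [u]. /zovumdigidazo/ → zovumdigidazu.

zovumdigidazu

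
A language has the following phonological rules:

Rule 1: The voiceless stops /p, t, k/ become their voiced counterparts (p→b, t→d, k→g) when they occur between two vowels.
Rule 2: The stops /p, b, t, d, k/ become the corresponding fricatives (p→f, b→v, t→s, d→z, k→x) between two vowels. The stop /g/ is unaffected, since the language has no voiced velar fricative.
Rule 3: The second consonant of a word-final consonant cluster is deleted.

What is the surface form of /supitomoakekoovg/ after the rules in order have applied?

suvizomoagegoov

Rule 1 (intervocalic voicing): /p/ is a voiceless stop between vowels /u/ and /i/, so it voices to [b]. /t/ is a voiceless stop between vowels /i/ and /o/, so it voices to [d]. /k/ is a voiceless stop between vowels /a/ and /e/, so it voices to [g]. /k/ is a voiceless stop between vowels /e/ and /o/, so it voices to [g]. /supitomoakekoovg/ → subidomoagegoovg.
Rule 2 (intervocalic spirantization): /b/ is a stop between vowels /u/ and /i/, so it spirantizes to the fricative [v]. /d/ is a stop between vowels /i/ and /o/, so it spirantizes to the fricative [z]. /subidomoagegoovg/ → suvizomoagegoovg.
Rule 3 (final cluster simplification): /g/ is the second consonant of a word-final cluster /vg/, so it deletes. /suvizomoagegoovg/ → suvizomoagegoov.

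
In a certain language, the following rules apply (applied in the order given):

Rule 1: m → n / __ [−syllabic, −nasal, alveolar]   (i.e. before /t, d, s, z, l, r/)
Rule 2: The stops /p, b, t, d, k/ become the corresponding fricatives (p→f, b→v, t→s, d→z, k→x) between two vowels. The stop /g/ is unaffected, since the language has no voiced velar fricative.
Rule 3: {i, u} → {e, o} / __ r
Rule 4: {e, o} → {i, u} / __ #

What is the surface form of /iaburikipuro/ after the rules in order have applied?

Rule 1 (nasal place assimilation): no segment meets the environment; /iaburikipuro/ is unchanged.
Rule 2 (intervocalic spirantization): /b/ is a stop between vowels /a/ and /u/, so it spirantizes to the fricative [v]. /k/ is a stop between vowels /i/ and /i/, so it spirantizes to the fricative [x]. /p/ is a stop between vowels /i/ and /u/, so it spirantizes to the fricative [f]. /iaburikipuro/ → iavurixifuro.
Rule 3 (pre-rhotic lowering): /u/ is a high vowel immediately before /r/, so it lowers to [o]. /u/ is a high vowel immediately before /r/, so it lowers to [o]. /iavurixifuro/ → iavorixiforo.
Rule 4 (final vowel raising): /o/ is a mid vowel in word-final position, so it raises to [u]. /iavorixiforo/ → iavorixiforu.

iavorixiforu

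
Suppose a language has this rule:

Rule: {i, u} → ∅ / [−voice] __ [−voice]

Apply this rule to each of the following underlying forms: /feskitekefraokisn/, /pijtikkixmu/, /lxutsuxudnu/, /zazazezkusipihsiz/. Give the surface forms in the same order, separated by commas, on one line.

fesktekefraoksn, pijtkkxmu, lxtsxudnu, zazazezksphsiz

/feskitekefraokisn/: /i/ is a high vowel flanked by voiceless consonants /k/ and /t/, so it deletes. /i/ is a high vowel flanked by voiceless consonants /k/ and /s/, so it deletes. → [fesktekefraoksn].
/pijtikkixmu/: /i/ is a high vowel flanked by voiceless consonants /t/ and /k/, so it deletes. /i/ is a high vowel flanked by voiceless consonants /k/ and /x/, so it deletes. → [pijtkkxmu].
/lxutsuxudnu/: /u/ is a high vowel flanked by voiceless consonants /x/ and /t/, so it deletes. /u/ is a high vowel flanked by voiceless consonants /s/ and /x/, so it deletes. → [lxtsxudnu].
/zazazezkusipihsiz/: /u/ is a high vowel flanked by voiceless consonants /k/ and /s/, so it deletes. /i/ is a high vowel flanked by voiceless consonants /s/ and /p/, so it deletes. /i/ is a high vowel flanked by voiceless consonants /p/ and /h/, so it deletes. → [zazazezksphsiz].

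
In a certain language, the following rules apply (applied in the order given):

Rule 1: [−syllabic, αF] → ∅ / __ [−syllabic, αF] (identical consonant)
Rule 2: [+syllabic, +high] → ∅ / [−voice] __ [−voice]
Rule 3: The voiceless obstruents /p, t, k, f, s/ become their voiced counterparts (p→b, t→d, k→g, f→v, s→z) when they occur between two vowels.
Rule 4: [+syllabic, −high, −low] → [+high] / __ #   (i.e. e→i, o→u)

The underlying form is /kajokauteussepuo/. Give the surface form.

Rule 1 (degemination): /ss/ is a geminate; the first /s/ deletes. /kajokauteussepuo/ → kajokauteusepuo.
Rule 2 (high vowel syncope): no segment meets the environment; /kajokauteusepuo/ is unchanged.
Rule 3 (intervocalic voicing): /k/ is a voiceless obstruent between vowels /o/ and /a/, so it voices to [g]. /t/ is a voiceless obstruent between vowels /u/ and /e/, so it voices to [d]. /s/ is a voiceless obstruent between vowels /u/ and /e/, so it voices to [z]. /p/ is a voiceless obstruent between vowels /e/ and /u/, so it voices to [b]. /kajokauteusepuo/ → kajogaudeuzebuo.
Rule 4 (final vowel raising): /o/ is a mid vowel in word-final position, so it raises to [u]. /kajogaudeuzebuo/ → kajogaudeuzebuu.

kajogaudeuzebuu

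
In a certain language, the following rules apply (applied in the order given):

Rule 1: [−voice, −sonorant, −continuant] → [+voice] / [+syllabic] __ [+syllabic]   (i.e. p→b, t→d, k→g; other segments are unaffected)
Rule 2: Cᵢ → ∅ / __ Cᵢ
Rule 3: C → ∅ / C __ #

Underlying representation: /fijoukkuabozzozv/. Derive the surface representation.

Rule 1 (intervocalic voicing): no segment meets the environment; /fijoukkuabozzozv/ is unchanged.
Rule 2 (degemination): /kk/ is a geminate; the first /k/ deletes. /zz/ is a geminate; the first /z/ deletes. /fijoukkuabozzozv/ → fijoukuabozozv.
Rule 3 (final cluster simplification): /v/ is the second consonant of a word-final cluster /zv/, so it deletes. /fijoukuabozozv/ → fijoukuabozoz.

fijoukuabozoz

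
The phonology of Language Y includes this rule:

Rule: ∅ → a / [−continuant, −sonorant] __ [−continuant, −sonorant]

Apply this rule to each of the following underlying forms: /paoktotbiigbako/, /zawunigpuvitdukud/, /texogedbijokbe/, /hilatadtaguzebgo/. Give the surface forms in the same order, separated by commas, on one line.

paokatotabiigabako, zawunigapuvitadukud, texogedabijokabe, hilatadataguzebago

/paoktotbiigbako/: /k/ and /t/ form a stop–stop cluster, so [a] is inserted between them. /t/ and /b/ form a stop–stop cluster, so [a] is inserted between them. /g/ and /b/ form a stop–stop cluster, so [a] is inserted between them. → [paokatotabiigabako].
/zawunigpuvitdukud/: /g/ and /p/ form a stop–stop cluster, so [a] is inserted between them. /t/ and /d/ form a stop–stop cluster, so [a] is inserted between them. → [zawunigapuvitadukud].
/texogedbijokbe/: /d/ and /b/ form a stop–stop cluster, so [a] is inserted between them. /k/ and /b/ form a stop–stop cluster, so [a] is inserted between them. → [texogedabijokabe].
/hilatadtaguzebgo/: /d/ and /t/ form a stop–stop cluster, so [a] is inserted between them. /b/ and /g/ form a stop–stop cluster, so [a] is inserted between them. → [hilatadataguzebago].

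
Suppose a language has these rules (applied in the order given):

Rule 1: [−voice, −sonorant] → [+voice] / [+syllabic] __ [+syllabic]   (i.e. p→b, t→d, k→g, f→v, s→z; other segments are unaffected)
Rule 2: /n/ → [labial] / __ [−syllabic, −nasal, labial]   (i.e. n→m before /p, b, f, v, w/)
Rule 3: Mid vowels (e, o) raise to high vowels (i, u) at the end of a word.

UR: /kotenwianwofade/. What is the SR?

kodemwiamwovadi

Rule 1 (intervocalic voicing): /t/ is a voiceless obstruent between vowels /o/ and /e/, so it voices to [d]. /f/ is a voiceless obstruent between vowels /o/ and /a/, so it voices to [v]. /kotenwianwofade/ → kodenwianwovade.
Rule 2 (nasal place assimilation): /n/ precedes the labial consonant /w/, so it assimilates in place to [m]. /n/ precedes the labial consonant /w/, so it assimilates in place to [m]. /kodenwianwovade/ → kodemwiamwovade.
Rule 3 (final vowel raising): /e/ is a mid vowel in word-final position, so it raises to [i]. /kodemwiamwovade/ → kodemwiamwovadi.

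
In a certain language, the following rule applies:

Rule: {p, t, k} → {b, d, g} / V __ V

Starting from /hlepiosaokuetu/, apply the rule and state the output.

/p/ is a voiceless stop between vowels /e/ and /i/, so it voices to [b].
/k/ is a voiceless stop between vowels /o/ and /u/, so it voices to [g].
/t/ is a voiceless stop between vowels /e/ and /u/, so it voices to [d].
Surface form: [hlebiosaoguedu].

hlebiosaoguedu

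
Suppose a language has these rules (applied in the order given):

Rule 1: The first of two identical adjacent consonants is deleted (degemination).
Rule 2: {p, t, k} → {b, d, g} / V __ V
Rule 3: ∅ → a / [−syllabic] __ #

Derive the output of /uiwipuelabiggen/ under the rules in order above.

Rule 1 (degemination): /gg/ is a geminate; the first /g/ deletes. /uiwipuelabiggen/ → uiwipuelabigen.
Rule 2 (intervocalic voicing): /p/ is a voiceless stop between vowels /i/ and /u/, so it voices to [b]. /uiwipuelabigen/ → uiwibuelabigen.
Rule 3 (final a-epenthesis): the form ends in the consonant /n/, so [a] is inserted word-finally. /uiwibuelabigen/ → uiwibuelabigena.

uiwibuelabigena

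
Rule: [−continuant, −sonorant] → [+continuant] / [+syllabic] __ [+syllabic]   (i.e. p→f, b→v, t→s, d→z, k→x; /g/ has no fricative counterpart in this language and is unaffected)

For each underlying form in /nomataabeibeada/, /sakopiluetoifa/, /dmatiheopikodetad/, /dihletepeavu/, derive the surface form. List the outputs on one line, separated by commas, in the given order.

nomasaaveiveaza, saxofiluesoifa, dmasiheofixozesad, dihlesefeavu

/nomataabeibeada/: /t/ is a stop between vowels /a/ and /a/, so it spirantizes to the fricative [s]. /b/ is a stop between vowels /a/ and /e/, so it spirantizes to the fricative [v]. /b/ is a stop between vowels /i/ and /e/, so it spirantizes to the fricative [v]. /d/ is a stop between vowels /a/ and /a/, so it spirantizes to the fricative [z]. → [nomasaaveiveaza].
/sakopiluetoifa/: /k/ is a stop between vowels /a/ and /o/, so it spirantizes to the fricative [x]. /p/ is a stop between vowels /o/ and /i/, so it spirantizes to the fricative [f]. /t/ is a stop between vowels /e/ and /o/, so it spirantizes to the fricative [s]. → [saxofiluesoifa].
/dmatiheopikodetad/: /t/ is a stop between vowels /a/ and /i/, so it spirantizes to the fricative [s]. /p/ is a stop between vowels /o/ and /i/, so it spirantizes to the fricative [f]. /k/ is a stop between vowels /i/ and /o/, so it spirantizes to the fricative [x]. /d/ is a stop between vowels /o/ and /e/, so it spirantizes to the fricative [z]. /t/ is a stop between vowels /e/ and /a/, so it spirantizes to the fricative [s]. → [dmasiheofixozesad].
/dihletepeavu/: /t/ is a stop between vowels /e/ and /e/, so it spirantizes to the fricative [s]. /p/ is a stop between vowels /e/ and /e/, so it spirantizes to the fricative [f]. → [dihlesefeavu].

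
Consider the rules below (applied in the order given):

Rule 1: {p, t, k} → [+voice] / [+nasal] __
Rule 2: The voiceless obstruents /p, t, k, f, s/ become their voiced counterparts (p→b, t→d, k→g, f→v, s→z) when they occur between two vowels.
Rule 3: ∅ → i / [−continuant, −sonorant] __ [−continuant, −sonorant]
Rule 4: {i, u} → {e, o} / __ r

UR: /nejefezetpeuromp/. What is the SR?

nejevezetipeoromb

Rule 1 (post-nasal voicing): /p/ is a voiceless stop immediately after the nasal /m/, so it voices to [b]. /nejefezetpeuromp/ → nejefezetpeuromb.
Rule 2 (intervocalic voicing): /f/ is a voiceless obstruent between vowels /e/ and /e/, so it voices to [v]. /nejefezetpeuromb/ → nejevezetpeuromb.
Rule 3 (stop-cluster i-epenthesis): /t/ and /p/ form a stop–stop cluster, so [i] is inserted between them. /nejevezetpeuromb/ → nejevezetipeuromb.
Rule 4 (pre-rhotic lowering): /u/ is a high vowel immediately before /r/, so it lowers to [o]. /nejevezetipeuromb/ → nejevezetipeoromb.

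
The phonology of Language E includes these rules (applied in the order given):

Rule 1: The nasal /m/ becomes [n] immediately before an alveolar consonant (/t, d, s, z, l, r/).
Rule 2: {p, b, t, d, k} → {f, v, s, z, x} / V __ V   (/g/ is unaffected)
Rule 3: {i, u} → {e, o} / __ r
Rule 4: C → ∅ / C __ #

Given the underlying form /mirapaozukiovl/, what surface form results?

merafaozuxiov

Rule 1 (nasal place assimilation): no segment meets the environment; /mirapaozukiovl/ is unchanged.
Rule 2 (intervocalic spirantization): /p/ is a stop between vowels /a/ and /a/, so it spirantizes to the fricative [f]. /k/ is a stop between vowels /u/ and /i/, so it spirantizes to the fricative [x]. /mirapaozukiovl/ → mirafaozuxiovl.
Rule 3 (pre-rhotic lowering): /i/ is a high vowel immediately before /r/, so it lowers to [e]. /mirafaozuxiovl/ → merafaozuxiovl.
Rule 4 (final cluster simplification): /l/ is the second consonant of a word-final cluster /vl/, so it deletes. /merafaozuxiovl/ → merafaozuxiov.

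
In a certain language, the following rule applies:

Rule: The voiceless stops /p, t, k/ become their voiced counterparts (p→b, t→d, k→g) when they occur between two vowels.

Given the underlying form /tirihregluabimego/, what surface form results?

No segment of /tirihregluabimego/ meets the structural description of the rule, so the form surfaces unchanged.

tirihregluabimego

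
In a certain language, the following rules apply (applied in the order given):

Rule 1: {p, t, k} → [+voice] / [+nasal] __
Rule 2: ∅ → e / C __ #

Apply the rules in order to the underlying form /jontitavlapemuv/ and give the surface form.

jonditavlapemuve

Rule 1 (post-nasal voicing): /t/ is a voiceless stop immediately after the nasal /n/, so it voices to [d]. /jontitavlapemuv/ → jonditavlapemuv.
Rule 2 (final e-epenthesis): the form ends in the consonant /v/, so [e] is inserted word-finally. /jonditavlapemuv/ → jonditavlapemuve.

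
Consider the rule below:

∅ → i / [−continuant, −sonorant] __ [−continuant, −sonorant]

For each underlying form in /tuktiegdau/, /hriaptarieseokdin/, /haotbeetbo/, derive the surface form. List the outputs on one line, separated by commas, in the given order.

/tuktiegdau/: /k/ and /t/ form a stop–stop cluster, so [i] is inserted between them. /g/ and /d/ form a stop–stop cluster, so [i] is inserted between them. → [tukitiegidau].
/hriaptarieseokdin/: /p/ and /t/ form a stop–stop cluster, so [i] is inserted between them. /k/ and /d/ form a stop–stop cluster, so [i] is inserted between them. → [hriapitarieseokidin].
/haotbeetbo/: /t/ and /b/ form a stop–stop cluster, so [i] is inserted between them. /t/ and /b/ form a stop–stop cluster, so [i] is inserted between them. → [haotibeetibo].

tukitiegidau, hriapitarieseokidin, haotibeetibo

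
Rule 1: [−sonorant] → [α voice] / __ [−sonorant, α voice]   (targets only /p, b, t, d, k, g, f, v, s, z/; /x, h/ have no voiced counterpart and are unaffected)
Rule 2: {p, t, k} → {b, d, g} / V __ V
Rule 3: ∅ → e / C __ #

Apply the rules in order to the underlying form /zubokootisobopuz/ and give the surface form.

Rule 1 (regressive voicing assimilation): no segment meets the environment; /zubokootisobopuz/ is unchanged.
Rule 2 (intervocalic voicing): /k/ is a voiceless stop between vowels /o/ and /o/, so it voices to [g]. /t/ is a voiceless stop between vowels /o/ and /i/, so it voices to [d]. /p/ is a voiceless stop between vowels /o/ and /u/, so it voices to [b]. /zubokootisobopuz/ → zubogoodisobobuz.
Rule 3 (final e-epenthesis): the form ends in the consonant /z/, so [e] is inserted word-finally. /zubogoodisobobuz/ → zubogoodisobobuze.

zubogoodisobobuze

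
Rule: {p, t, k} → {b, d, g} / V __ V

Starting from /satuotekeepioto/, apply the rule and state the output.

saduodegeebiodo

/t/ is a voiceless stop between vowels /a/ and /u/, so it voices to [d].
/t/ is a voiceless stop between vowels /o/ and /e/, so it voices to [d].
/k/ is a voiceless stop between vowels /e/ and /e/, so it voices to [g].
/p/ is a voiceless stop between vowels /e/ and /i/, so it voices to [b].
/t/ is a voiceless stop between vowels /o/ and /o/, so it voices to [d].
Surface form: [saduodegeebiodo].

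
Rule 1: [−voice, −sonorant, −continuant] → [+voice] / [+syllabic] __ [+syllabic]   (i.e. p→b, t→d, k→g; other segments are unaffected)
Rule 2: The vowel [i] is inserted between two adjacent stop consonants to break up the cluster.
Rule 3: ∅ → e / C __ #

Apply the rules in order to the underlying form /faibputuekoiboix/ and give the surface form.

faibipuduegoiboixe

Rule 1 (intervocalic voicing): /t/ is a voiceless stop between vowels /u/ and /u/, so it voices to [d]. /k/ is a voiceless stop between vowels /e/ and /o/, so it voices to [g]. /faibputuekoiboix/ → faibpuduegoiboix.
Rule 2 (stop-cluster i-epenthesis): /b/ and /p/ form a stop–stop cluster, so [i] is inserted between them. /faibpuduegoiboix/ → faibipuduegoiboix.
Rule 3 (final e-epenthesis): the form ends in the consonant /x/, so [e] is inserted word-finally. /faibipuduegoiboix/ → faibipuduegoiboixe.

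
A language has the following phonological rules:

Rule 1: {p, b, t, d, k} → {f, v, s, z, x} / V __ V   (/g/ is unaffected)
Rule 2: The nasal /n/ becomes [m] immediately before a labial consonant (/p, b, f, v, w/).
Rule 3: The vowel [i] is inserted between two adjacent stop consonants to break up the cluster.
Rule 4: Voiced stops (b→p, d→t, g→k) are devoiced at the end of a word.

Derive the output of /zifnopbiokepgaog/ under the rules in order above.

Rule 1 (intervocalic spirantization): /k/ is a stop between vowels /o/ and /e/, so it spirantizes to the fricative [x]. /zifnopbiokepgaog/ → zifnopbioxepgaog.
Rule 2 (nasal place assimilation): no segment meets the environment; /zifnopbioxepgaog/ is unchanged.
Rule 3 (stop-cluster i-epenthesis): /p/ and /b/ form a stop–stop cluster, so [i] is inserted between them. /p/ and /g/ form a stop–stop cluster, so [i] is inserted between them. /zifnopbioxepgaog/ → zifnopibioxepigaog.
Rule 4 (final devoicing): /g/ is a voiced stop in word-final position, so it devoices to [k]. /zifnopibioxepigaog/ → zifnopibioxepigaok.

zifnopibioxepigaok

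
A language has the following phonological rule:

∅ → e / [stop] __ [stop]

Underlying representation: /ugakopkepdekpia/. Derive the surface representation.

/p/ and /k/ form a stop–stop cluster, so [e] is inserted between them.
/p/ and /d/ form a stop–stop cluster, so [e] is inserted between them.
/k/ and /p/ form a stop–stop cluster, so [e] is inserted between them.
Surface form: [ugakopekepedekepia].

ugakopekepedekepia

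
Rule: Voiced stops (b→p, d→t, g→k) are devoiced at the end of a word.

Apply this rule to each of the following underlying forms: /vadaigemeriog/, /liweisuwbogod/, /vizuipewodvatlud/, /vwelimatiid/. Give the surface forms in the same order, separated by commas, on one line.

vadaigemeriok, liweisuwbogot, vizuipewodvatlut, vwelimatiit

/vadaigemeriog/: /g/ is a voiced stop in word-final position, so it devoices to [k]. → [vadaigemeriok].
/liweisuwbogod/: /d/ is a voiced stop in word-final position, so it devoices to [t]. → [liweisuwbogot].
/vizuipewodvatlud/: /d/ is a voiced stop in word-final position, so it devoices to [t]. → [vizuipewodvatlut].
/vwelimatiid/: /d/ is a voiced stop in word-final position, so it devoices to [t]. → [vwelimatiit].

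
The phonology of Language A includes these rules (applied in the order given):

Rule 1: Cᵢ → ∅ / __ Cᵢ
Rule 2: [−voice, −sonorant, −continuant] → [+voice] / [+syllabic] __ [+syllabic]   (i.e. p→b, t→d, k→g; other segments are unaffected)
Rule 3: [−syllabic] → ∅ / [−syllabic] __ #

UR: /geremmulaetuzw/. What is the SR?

Rule 1 (degemination): /mm/ is a geminate; the first /m/ deletes. /geremmulaetuzw/ → geremulaetuzw.
Rule 2 (intervocalic voicing): /t/ is a voiceless stop between vowels /e/ and /u/, so it voices to [d]. /geremulaetuzw/ → geremulaeduzw.
Rule 3 (final cluster simplification): /w/ is the second consonant of a word-final cluster /zw/, so it deletes. /geremulaeduzw/ → geremulaeduz.

geremulaeduz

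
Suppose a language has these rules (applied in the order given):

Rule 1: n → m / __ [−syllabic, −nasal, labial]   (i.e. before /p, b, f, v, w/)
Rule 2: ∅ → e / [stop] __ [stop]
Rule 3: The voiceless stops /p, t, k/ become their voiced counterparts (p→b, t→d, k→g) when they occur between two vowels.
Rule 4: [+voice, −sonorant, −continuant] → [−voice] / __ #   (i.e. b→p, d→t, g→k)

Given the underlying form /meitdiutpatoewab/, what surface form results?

meidediudebadoewap

Rule 1 (nasal place assimilation): no segment meets the environment; /meitdiutpatoewab/ is unchanged.
Rule 2 (stop-cluster e-epenthesis): /t/ and /d/ form a stop–stop cluster, so [e] is inserted between them. /t/ and /p/ form a stop–stop cluster, so [e] is inserted between them. /meitdiutpatoewab/ → meitediutepatoewab.
Rule 3 (intervocalic voicing): /t/ is a voiceless stop between vowels /i/ and /e/, so it voices to [d]. /t/ is a voiceless stop between vowels /u/ and /e/, so it voices to [d]. /p/ is a voiceless stop between vowels /e/ and /a/, so it voices to [b]. /t/ is a voiceless stop between vowels /a/ and /o/, so it voices to [d]. /meitediutepatoewab/ → meidediudebadoewab.
Rule 4 (final devoicing): /b/ is a voiced stop in word-final position, so it devoices to [p]. /meidediudebadoewab/ → meidediudebadoewap.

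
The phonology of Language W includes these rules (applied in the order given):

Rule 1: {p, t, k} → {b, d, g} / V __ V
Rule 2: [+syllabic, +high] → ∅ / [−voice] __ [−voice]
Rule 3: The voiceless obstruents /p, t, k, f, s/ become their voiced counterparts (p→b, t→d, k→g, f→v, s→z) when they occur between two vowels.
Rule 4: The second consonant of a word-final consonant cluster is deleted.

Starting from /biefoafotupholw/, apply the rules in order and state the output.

Rule 1 (intervocalic voicing): /t/ is a voiceless stop between vowels /o/ and /u/, so it voices to [d]. /biefoafotupholw/ → biefoafodupholw.
Rule 2 (high vowel syncope): no segment meets the environment; /biefoafodupholw/ is unchanged.
Rule 3 (intervocalic voicing): /f/ is a voiceless obstruent between vowels /e/ and /o/, so it voices to [v]. /f/ is a voiceless obstruent between vowels /a/ and /o/, so it voices to [v]. /biefoafodupholw/ → bievoavodupholw.
Rule 4 (final cluster simplification): /w/ is the second consonant of a word-final cluster /lw/, so it deletes. /bievoavodupholw/ → bievoavoduphol.

bievoavoduphol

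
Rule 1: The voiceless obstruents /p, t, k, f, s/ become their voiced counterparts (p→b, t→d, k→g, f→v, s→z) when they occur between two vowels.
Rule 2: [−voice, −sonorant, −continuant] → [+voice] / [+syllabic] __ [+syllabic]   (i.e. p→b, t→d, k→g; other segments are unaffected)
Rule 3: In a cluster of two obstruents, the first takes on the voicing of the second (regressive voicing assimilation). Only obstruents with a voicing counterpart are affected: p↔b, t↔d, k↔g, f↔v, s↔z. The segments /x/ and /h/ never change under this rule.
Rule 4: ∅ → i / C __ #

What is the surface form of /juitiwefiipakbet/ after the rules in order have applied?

juidiweviibagbeti

Rule 1 (intervocalic voicing): /t/ is a voiceless obstruent between vowels /i/ and /i/, so it voices to [d]. /f/ is a voiceless obstruent between vowels /e/ and /i/, so it voices to [v]. /p/ is a voiceless obstruent between vowels /i/ and /a/, so it voices to [b]. /juitiwefiipakbet/ → juidiweviibakbet.
Rule 2 (intervocalic voicing): no segment meets the environment; /juidiweviibakbet/ is unchanged.
Rule 3 (regressive voicing assimilation): /k/ precedes the voiced obstruent /b/, so it voices to [g] by assimilation. /juidiweviibakbet/ → juidiweviibagbet.
Rule 4 (final i-epenthesis): the form ends in the consonant /t/, so [i] is inserted word-finally. /juidiweviibagbet/ → juidiweviibagbeti.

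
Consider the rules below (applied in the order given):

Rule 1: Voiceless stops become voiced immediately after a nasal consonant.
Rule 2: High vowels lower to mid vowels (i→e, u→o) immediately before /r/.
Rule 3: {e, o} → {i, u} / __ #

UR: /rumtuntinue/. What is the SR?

Rule 1 (post-nasal voicing): /t/ is a voiceless stop immediately after the nasal /m/, so it voices to [d]. /t/ is a voiceless stop immediately after the nasal /n/, so it voices to [d]. /rumtuntinue/ → rumdundinue.
Rule 2 (pre-rhotic lowering): no segment meets the environment; /rumdundinue/ is unchanged.
Rule 3 (final vowel raising): /e/ is a mid vowel in word-final position, so it raises to [i]. /rumdundinue/ → rumdundinui.

rumdundinui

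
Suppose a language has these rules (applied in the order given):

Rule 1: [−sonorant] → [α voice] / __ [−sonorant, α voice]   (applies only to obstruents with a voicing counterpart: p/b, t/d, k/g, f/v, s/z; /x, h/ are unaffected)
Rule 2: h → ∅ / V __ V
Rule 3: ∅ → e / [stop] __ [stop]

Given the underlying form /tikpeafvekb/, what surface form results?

Rule 1 (regressive voicing assimilation): /f/ precedes the voiced obstruent /v/, so it voices to [v] by assimilation. /k/ precedes the voiced obstruent /b/, so it voices to [g] by assimilation. /tikpeafvekb/ → tikpeavvegb.
Rule 2 (intervocalic h-deletion): no segment meets the environment; /tikpeavvegb/ is unchanged.
Rule 3 (stop-cluster e-epenthesis): /k/ and /p/ form a stop–stop cluster, so [e] is inserted between them. /g/ and /b/ form a stop–stop cluster, so [e] is inserted between them. /tikpeavvegb/ → tikepeavvegeb.

tikepeavvegeb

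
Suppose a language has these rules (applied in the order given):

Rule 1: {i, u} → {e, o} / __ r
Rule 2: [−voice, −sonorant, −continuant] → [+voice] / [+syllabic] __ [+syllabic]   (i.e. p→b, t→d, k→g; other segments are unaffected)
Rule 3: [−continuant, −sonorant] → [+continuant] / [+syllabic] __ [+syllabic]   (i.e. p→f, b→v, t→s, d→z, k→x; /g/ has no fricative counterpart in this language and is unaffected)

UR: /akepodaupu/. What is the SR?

agevozauvu

Rule 1 (pre-rhotic lowering): no segment meets the environment; /akepodaupu/ is unchanged.
Rule 2 (intervocalic voicing): /k/ is a voiceless stop between vowels /a/ and /e/, so it voices to [g]. /p/ is a voiceless stop between vowels /e/ and /o/, so it voices to [b]. /p/ is a voiceless stop between vowels /u/ and /u/, so it voices to [b]. /akepodaupu/ → agebodaubu.
Rule 3 (intervocalic spirantization): /b/ is a stop between vowels /e/ and /o/, so it spirantizes to the fricative [v]. /d/ is a stop between vowels /o/ and /a/, so it spirantizes to the fricative [z]. /b/ is a stop between vowels /u/ and /u/, so it spirantizes to the fricative [v]. /agebodaubu/ → agevozauvu.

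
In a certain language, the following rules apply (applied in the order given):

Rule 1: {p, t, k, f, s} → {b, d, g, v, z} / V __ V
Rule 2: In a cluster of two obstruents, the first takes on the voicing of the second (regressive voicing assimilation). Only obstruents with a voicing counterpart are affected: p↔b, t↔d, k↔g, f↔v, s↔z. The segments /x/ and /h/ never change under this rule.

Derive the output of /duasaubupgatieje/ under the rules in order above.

duazaububgadieje

Rule 1 (intervocalic voicing): /s/ is a voiceless obstruent between vowels /a/ and /a/, so it voices to [z]. /t/ is a voiceless obstruent between vowels /a/ and /i/, so it voices to [d]. /duasaubupgatieje/ → duazaubupgadieje.
Rule 2 (regressive voicing assimilation): /p/ precedes the voiced obstruent /g/, so it voices to [b] by assimilation. /duazaubupgadieje/ → duazaububgadieje.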